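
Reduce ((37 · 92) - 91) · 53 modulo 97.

37 · 92 = 3404 ≡ 9 (mod 97)
9 - 91 = -82 ≡ 15 (mod 97)
15 · 53 = 795 ≡ 19 (mod 97)

19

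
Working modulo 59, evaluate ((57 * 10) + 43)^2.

57 * 10 = 570 ≡ 39 (mod 59)
39 + 43 = 82 ≡ 23 (mod 59)
(23)^2 ≡ 57 (mod 59)

57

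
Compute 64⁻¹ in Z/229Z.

Run the extended Euclidean algorithm:
229 = 3*64 + 37
64 = 1*37 + 27
37 = 1*27 + 10
27 = 2*10 + 7
10 = 1*7 + 3
7 = 2*3 + 1
3 = 3*1 + 0
gcd(64, 229) = 1, so the inverse exists.
Back-substitute for 1:
1 = 1*7 − 2*3
  = −2*10 + 3*7
  = 3*27 − 8*10
  = −8*37 + 11*27
  = 11*64 − 19*37
  = −19*229 + 68*64
So 64⁻¹ ≡ 68 (mod 229).

68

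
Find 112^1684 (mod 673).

498

112^1 ≡ 112 (mod 673)
112^2 ≡ 112^2 = 12544 ≡ 430 (mod 673)
112^4 ≡ 430^2 = 184900 ≡ 498 (mod 673)
112^8 ≡ 498^2 = 248004 ≡ 340 (mod 673)
112^16 ≡ 340^2 = 115600 ≡ 517 (mod 673)
112^32 ≡ 517^2 = 267289 ≡ 108 (mod 673)
112^64 ≡ 108^2 = 11664 ≡ 223 (mod 673)
112^128 ≡ 223^2 = 49729 ≡ 600 (mod 673)
112^256 ≡ 600^2 = 360000 ≡ 618 (mod 673)
112^512 ≡ 618^2 = 381924 ≡ 333 (mod 673)
112^1024 ≡ 333^2 = 110889 ≡ 517 (mod 673)
112^1684 = 112^1024 * 112^512 * 112^128 * 112^16 * 112^4 ≡ 517 * 333 * 600 * 517 * 498 (mod 673).
Accumulate the product:
517 * 333 = 172161 ≡ 546
546 * 600 = 327600 ≡ 522
522 * 517 = 269874 ≡ 1
1 * 498 = 498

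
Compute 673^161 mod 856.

537

By square-and-multiply:
161 in binary is 10100001, i.e. 161 = 128 + 32 + 1.
673^1 ≡ 673 (mod 856)
673^2 ≡ 673^2 = 452929 ≡ 105 (mod 856)
673^4 ≡ 105^2 = 11025 ≡ 753 (mod 856)
673^8 ≡ 753^2 = 567009 ≡ 337 (mod 856)
673^16 ≡ 337^2 = 113569 ≡ 577 (mod 856)
673^32 ≡ 577^2 = 332929 ≡ 801 (mod 856)
673^64 ≡ 801^2 = 641601 ≡ 457 (mod 856)
673^128 ≡ 457^2 = 208849 ≡ 841 (mod 856)
673^161 = 673^128 × 673^32 × 673^1 ≡ 841 × 801 × 673 (mod 856).
Accumulate the product:
841 × 801 = 673641 ≡ 825
825 × 673 = 555225 ≡ 537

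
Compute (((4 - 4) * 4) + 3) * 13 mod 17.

5

4 - 4 = 0
0 * 4 = 0
0 + 3 = 3
3 * 13 = 39 ≡ 5 (mod 17)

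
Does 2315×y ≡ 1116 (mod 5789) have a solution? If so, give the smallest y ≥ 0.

gcd(2315, 5789) = 1, so a unique solution mod 5789 exists.
2315⁻¹ ≡ 1928 (mod 5789).
y ≡ 1928×1116 ≡ 3929 (mod 5789).

3929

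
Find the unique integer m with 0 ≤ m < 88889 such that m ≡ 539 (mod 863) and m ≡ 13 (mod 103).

4854

863⁻¹ mod 103: 863·37 ≡ 1 (mod 103), so 863⁻¹ ≡ 37.
m = 539 + 863·((13 − 539)·37 mod 103) = 539 + 863·5 = 4854.
Check: 4854 mod 863 = 539, 4854 mod 103 = 13. ✓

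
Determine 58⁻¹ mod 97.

Apply the Euclidean algorithm and back-substitute:
97 = 1·58 + 39
58 = 1·39 + 19
39 = 2·19 + 1
19 = 19·1 + 0
gcd(58, 97) = 1, so the inverse exists.
Bézout: 1 = 3·97 − 5·58.
So 58⁻¹ ≡ −5 ≡ 92 (mod 97).

92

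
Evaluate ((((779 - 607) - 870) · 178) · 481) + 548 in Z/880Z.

864

779 - 607 = 172
172 - 870 = -698 ≡ 182 (mod 880)
182 · 178 = 32396 ≡ 716 (mod 880)
716 · 481 = 344396 ≡ 316 (mod 880)
316 + 548 = 864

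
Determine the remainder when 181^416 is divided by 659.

243

By square-and-multiply:
181^1 ≡ 181 (mod 659)
181^2 ≡ 181^2 = 32761 ≡ 470 (mod 659)
181^4 ≡ 470^2 = 220900 ≡ 135 (mod 659)
181^8 ≡ 135^2 = 18225 ≡ 432 (mod 659)
181^16 ≡ 432^2 = 186624 ≡ 127 (mod 659)
181^32 ≡ 127^2 = 16129 ≡ 313 (mod 659)
181^64 ≡ 313^2 = 97969 ≡ 437 (mod 659)
181^128 ≡ 437^2 = 190969 ≡ 518 (mod 659)
181^256 ≡ 518^2 = 268324 ≡ 111 (mod 659)
181^416 = 181^256 × 181^128 × 181^32 ≡ 111 × 518 × 313 (mod 659).
Accumulate the product:
111 × 518 = 57498 ≡ 165
165 × 313 = 51645 ≡ 243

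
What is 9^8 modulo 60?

9^1 ≡ 9 (mod 60)
9^2 ≡ 9^2 = 81 ≡ 21 (mod 60)
9^4 ≡ 21^2 = 441 ≡ 21 (mod 60)
9^8 ≡ 21^2 = 441 ≡ 21 (mod 60)
So 9^8 ≡ 21 (mod 60).

21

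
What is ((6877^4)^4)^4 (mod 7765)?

(6877)^4 ≡ 7736 (mod 7765)
(7736)^4 ≡ 666 (mod 7765)
(666)^4 ≡ 3661 (mod 7765)

3661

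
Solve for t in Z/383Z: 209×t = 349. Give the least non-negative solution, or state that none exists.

gcd(209, 383) = 1, so a unique solution mod 383 exists.
209⁻¹ ≡ 11 (mod 383).
t ≡ 11×349 ≡ 9 (mod 383).

9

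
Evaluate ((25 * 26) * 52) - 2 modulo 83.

17

25 * 26 = 650 ≡ 69 (mod 83)
69 * 52 = 3588 ≡ 19 (mod 83)
19 - 2 = 17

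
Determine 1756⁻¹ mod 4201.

Run the extended Euclidean algorithm:
4201 = 2×1756 + 689
1756 = 2×689 + 378
689 = 1×378 + 311
378 = 1×311 + 67
311 = 4×67 + 43
67 = 1×43 + 24
43 = 1×24 + 19
24 = 1×19 + 5
19 = 3×5 + 4
5 = 1×4 + 1
4 = 4×1 + 0
gcd(1756, 4201) = 1, so the inverse exists.
Back-substitute for 1:
1 = 1×5 − 1×4
  = −1×19 + 4×5
  = 4×24 − 5×19
  = −5×43 + 9×24
  = 9×67 − 14×43
  = −14×311 + 65×67
  = 65×378 − 79×311
  = −79×689 + 144×378
  = 144×1756 − 367×689
  = −367×4201 + 878×1756
So 1756⁻¹ ≡ 878 (mod 4201).

878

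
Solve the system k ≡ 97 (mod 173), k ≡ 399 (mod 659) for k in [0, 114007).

173⁻¹ mod 659: 173×80 ≡ 1 (mod 659), so 173⁻¹ ≡ 80.
k = 97 + 173×((399 − 97)×80 mod 659) = 97 + 173×436 = 75525.
Check: 75525 mod 173 = 97, 75525 mod 659 = 399. ✓

75525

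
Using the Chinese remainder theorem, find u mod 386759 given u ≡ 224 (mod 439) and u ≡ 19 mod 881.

439⁻¹ mod 881: 439×293 ≡ 1 (mod 881), so 439⁻¹ ≡ 293.
u = 224 + 439×((19 − 224)×293 mod 881) = 224 + 439×724 = 318060.

318060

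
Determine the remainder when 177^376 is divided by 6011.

By square-and-multiply:
376 in binary is 101111000, i.e. 376 = 256 + 64 + 32 + 16 + 8.
177^1 ≡ 177 (mod 6011)
177^2 ≡ 177^2 = 31329 ≡ 1274 (mod 6011)
177^4 ≡ 1274^2 = 1623076 ≡ 106 (mod 6011)
177^8 ≡ 106^2 = 11236 ≡ 5225 (mod 6011)
177^16 ≡ 5225^2 = 27300625 ≡ 4674 (mod 6011)
177^32 ≡ 4674^2 = 21846276 ≡ 2302 (mod 6011)
177^64 ≡ 2302^2 = 5299204 ≡ 3513 (mod 6011)
177^128 ≡ 3513^2 = 12341169 ≡ 586 (mod 6011)
177^256 ≡ 586^2 = 343396 ≡ 769 (mod 6011)
177^376 = 177^256 * 177^64 * 177^32 * 177^16 * 177^8 ≡ 769 * 3513 * 2302 * 4674 * 5225 (mod 6011).
Accumulate the product:
769 * 3513 = 2701497 ≡ 2558
2558 * 2302 = 5888516 ≡ 3747
3747 * 4674 = 17513478 ≡ 3435
3435 * 5225 = 17947875 ≡ 5040

5040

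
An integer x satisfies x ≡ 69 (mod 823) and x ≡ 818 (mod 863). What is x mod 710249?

37927

823⁻¹ mod 863: 823·151 ≡ 1 (mod 863), so 823⁻¹ ≡ 151.
x = 69 + 823·((818 − 69)·151 mod 863) = 69 + 823·46 = 37927.
Check: 37927 mod 823 = 69, 37927 mod 863 = 818. ✓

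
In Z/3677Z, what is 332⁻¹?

3677 = 11*332 + 25
332 = 13*25 + 7
25 = 3*7 + 4
7 = 1*4 + 3
4 = 1*3 + 1
3 = 3*1 + 0
gcd(332, 3677) = 1, so the inverse exists.
Bézout: 1 = 93*3677 − 1030*332.
So 332⁻¹ ≡ −1030 ≡ 2647 (mod 3677).

2647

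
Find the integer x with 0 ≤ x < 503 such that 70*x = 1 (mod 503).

Run the extended Euclidean algorithm:
503 = 7×70 + 13
70 = 5×13 + 5
13 = 2×5 + 3
5 = 1×3 + 2
3 = 1×2 + 1
2 = 2×1 + 0
gcd(70, 503) = 1, so the inverse exists.
Back-substitute for 1:
1 = 1×3 − 1×2
  = −1×5 + 2×3
  = 2×13 − 5×5
  = −5×70 + 27×13
  = 27×503 − 194×70
So 70⁻¹ ≡ −194 ≡ 309 (mod 503).

309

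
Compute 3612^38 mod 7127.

396

Compute successive squares:
3612^1 ≡ 3612 (mod 7127)
3612^2 ≡ 3612^2 = 13046544 ≡ 4134 (mod 7127)
3612^4 ≡ 4134^2 = 17089956 ≡ 6537 (mod 7127)
3612^8 ≡ 6537^2 = 42732369 ≡ 6004 (mod 7127)
3612^16 ≡ 6004^2 = 36048016 ≡ 6777 (mod 7127)
3612^32 ≡ 6777^2 = 45927729 ≡ 1341 (mod 7127)
3612^38 = 3612^32 * 3612^4 * 3612^2 ≡ 1341 * 6537 * 4134 (mod 7127).
Accumulate the product:
1341 * 6537 = 8766117 ≡ 7034
7034 * 4134 = 29078556 ≡ 396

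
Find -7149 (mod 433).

212

-7149 = -17·433 + 212, so -7149 ≡ 212 (mod 433).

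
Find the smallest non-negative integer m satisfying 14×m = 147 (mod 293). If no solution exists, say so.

gcd(14, 293) = 1, so a unique solution mod 293 exists.
14⁻¹ ≡ 21 (mod 293).
m ≡ 21×147 ≡ 157 (mod 293).

157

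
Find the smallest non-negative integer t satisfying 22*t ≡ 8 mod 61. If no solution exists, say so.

gcd(22, 61) = 1, so a unique solution mod 61 exists.
22⁻¹ ≡ 25 (mod 61).
t ≡ 25*8 ≡ 17 (mod 61).

17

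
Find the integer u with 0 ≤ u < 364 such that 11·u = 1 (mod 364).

364 = 33×11 + 1
11 = 11×1 + 0
gcd(11, 364) = 1, so the inverse exists.
Bézout: 1 = 1×364 − 33×11.
So 11⁻¹ ≡ −33 ≡ 331 (mod 364).

331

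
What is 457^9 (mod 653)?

Compute successive squares:
457^1 ≡ 457 (mod 653)
457^2 ≡ 457^2 = 208849 ≡ 542 (mod 653)
457^4 ≡ 542^2 = 293764 ≡ 567 (mod 653)
457^8 ≡ 567^2 = 321489 ≡ 213 (mod 653)
457^9 = 457^8 * 457^1 ≡ 213 * 457 (mod 653).
213 * 457 = 97341 ≡ 44 (mod 653).

44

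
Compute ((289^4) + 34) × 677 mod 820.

(289)^4 ≡ 221 (mod 820)
221 + 34 = 255
255 × 677 = 172635 ≡ 435 (mod 820)

435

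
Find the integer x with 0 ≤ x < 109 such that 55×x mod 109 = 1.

By the extended Euclidean algorithm:
109 = 1·55 + 54
55 = 1·54 + 1
54 = 54·1 + 0
gcd(55, 109) = 1, so the inverse exists.
Back-substitute for 1:
1 = 1·55 − 1·54
  = −1·109 + 2·55
So 55⁻¹ ≡ 2 (mod 109).

2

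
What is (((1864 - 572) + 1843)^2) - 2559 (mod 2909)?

1973

1864 - 572 = 1292
1292 + 1843 = 3135 ≡ 226 (mod 2909)
(226)^2 ≡ 1623 (mod 2909)
1623 - 2559 = -936 ≡ 1973 (mod 2909)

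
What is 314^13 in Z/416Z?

Compute successive squares:
13 in binary is 1101, i.e. 13 = 8 + 4 + 1.
314^1 ≡ 314 (mod 416)
314^2 ≡ 314^2 = 98596 ≡ 4 (mod 416)
314^4 ≡ 4^2 = 16 (mod 416)
314^8 ≡ 16^2 = 256 (mod 416)
314^13 = 314^8 × 314^4 × 314^1 ≡ 256 × 16 × 314 (mod 416).
Accumulate the product:
256 × 16 = 4096 ≡ 352
352 × 314 = 110528 ≡ 288

288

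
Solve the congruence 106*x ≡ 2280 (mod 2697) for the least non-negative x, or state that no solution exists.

gcd(106, 2697) = 1, so a unique solution mod 2697 exists.
106⁻¹ ≡ 229 (mod 2697).
x ≡ 229*2280 ≡ 1599 (mod 2697).

1599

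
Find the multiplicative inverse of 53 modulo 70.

37

Run the extended Euclidean algorithm:
70 = 1*53 + 17
53 = 3*17 + 2
17 = 8*2 + 1
2 = 2*1 + 0
gcd(53, 70) = 1, so the inverse exists.
Back-substitute for 1:
1 = 1*17 − 8*2
  = −8*53 + 25*17
  = 25*70 − 33*53
So 53⁻¹ ≡ −33 ≡ 37 (mod 70).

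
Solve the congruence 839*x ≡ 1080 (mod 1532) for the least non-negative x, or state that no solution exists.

1232

gcd(839, 1532) = 1, so a unique solution mod 1532 exists.
839⁻¹ ≡ 787 (mod 1532).
x ≡ 787*1080 ≡ 1232 (mod 1532).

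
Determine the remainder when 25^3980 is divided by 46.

29

3980 in binary is 111110001100, i.e. 3980 = 2048 + 1024 + 512 + 256 + 128 + 8 + 4.
25^1 ≡ 25 (mod 46)
25^2 ≡ 25^2 = 625 ≡ 27 (mod 46)
25^4 ≡ 27^2 = 729 ≡ 39 (mod 46)
25^8 ≡ 39^2 = 1521 ≡ 3 (mod 46)
25^16 ≡ 3^2 = 9 (mod 46)
25^32 ≡ 9^2 = 81 ≡ 35 (mod 46)
25^64 ≡ 35^2 = 1225 ≡ 29 (mod 46)
25^128 ≡ 29^2 = 841 ≡ 13 (mod 46)
25^256 ≡ 13^2 = 169 ≡ 31 (mod 46)
25^512 ≡ 31^2 = 961 ≡ 41 (mod 46)
25^1024 ≡ 41^2 = 1681 ≡ 25 (mod 46)
25^2048 ≡ 25^2 = 625 ≡ 27 (mod 46)
25^3980 = 25^2048 · 25^1024 · 25^512 · 25^256 · 25^128 · 25^8 · 25^4 ≡ 27 · 25 · 41 · 31 · 13 · 3 · 39 (mod 46).
Accumulate the product:
27 · 25 = 675 ≡ 31
31 · 41 = 1271 ≡ 29
29 · 31 = 899 ≡ 25
25 · 13 = 325 ≡ 3
3 · 3 = 9
9 · 39 = 351 ≡ 29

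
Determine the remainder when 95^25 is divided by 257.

134

By square-and-multiply:
25 in binary is 11001, i.e. 25 = 16 + 8 + 1.
95^1 ≡ 95 (mod 257)
95^2 ≡ 95^2 = 9025 ≡ 30 (mod 257)
95^4 ≡ 30^2 = 900 ≡ 129 (mod 257)
95^8 ≡ 129^2 = 16641 ≡ 193 (mod 257)
95^16 ≡ 193^2 = 37249 ≡ 241 (mod 257)
95^25 = 95^16 · 95^8 · 95^1 ≡ 241 · 193 · 95 (mod 257).
Accumulate the product:
241 · 193 = 46513 ≡ 253
253 · 95 = 24035 ≡ 134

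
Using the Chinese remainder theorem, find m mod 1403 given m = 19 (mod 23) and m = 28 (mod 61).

272

23⁻¹ mod 61: 23×8 ≡ 1 (mod 61), so 23⁻¹ ≡ 8.
m = 19 + 23×((28 − 19)×8 mod 61) = 19 + 23×11 = 272.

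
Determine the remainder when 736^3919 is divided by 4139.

Compute successive squares:
736^1 ≡ 736 (mod 4139)
736^2 ≡ 736^2 = 541696 ≡ 3626 (mod 4139)
736^4 ≡ 3626^2 = 13147876 ≡ 2412 (mod 4139)
736^8 ≡ 2412^2 = 5817744 ≡ 2449 (mod 4139)
736^16 ≡ 2449^2 = 5997601 ≡ 190 (mod 4139)
736^32 ≡ 190^2 = 36100 ≡ 2988 (mod 4139)
736^64 ≡ 2988^2 = 8928144 ≡ 321 (mod 4139)
736^128 ≡ 321^2 = 103041 ≡ 3705 (mod 4139)
736^256 ≡ 3705^2 = 13727025 ≡ 2101 (mod 4139)
736^512 ≡ 2101^2 = 4414201 ≡ 2027 (mod 4139)
736^1024 ≡ 2027^2 = 4108729 ≡ 2841 (mod 4139)
736^2048 ≡ 2841^2 = 8071281 ≡ 231 (mod 4139)
736^3919 = 736^2048 × 736^1024 × 736^512 × 736^256 × 736^64 × 736^8 × 736^4 × 736^2 × 736^1 ≡ 231 × 2841 × 2027 × 2101 × 321 × 2449 × 2412 × 3626 × 736 (mod 4139).
Accumulate the product:
231 × 2841 = 656271 ≡ 2309
2309 × 2027 = 4680343 ≡ 3273
3273 × 2101 = 6876573 ≡ 1694
1694 × 321 = 543774 ≡ 1565
1565 × 2449 = 3832685 ≡ 4110
4110 × 2412 = 9913320 ≡ 415
415 × 3626 = 1504790 ≡ 2333
2333 × 736 = 1717088 ≡ 3542

3542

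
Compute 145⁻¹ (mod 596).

Apply the Euclidean algorithm and back-substitute:
596 = 4·145 + 16
145 = 9·16 + 1
16 = 16·1 + 0
gcd(145, 596) = 1, so the inverse exists.
Bézout: 1 = −9·596 + 37·145.
So 145⁻¹ ≡ 37 (mod 596).

37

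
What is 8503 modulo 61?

24

8503 = 139*61 + 24, so 8503 ≡ 24 (mod 61).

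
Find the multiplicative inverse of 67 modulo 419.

419 = 6*67 + 17
67 = 3*17 + 16
17 = 1*16 + 1
16 = 16*1 + 0
gcd(67, 419) = 1, so the inverse exists.
Back-substitute for 1:
1 = 1*17 − 1*16
  = −1*67 + 4*17
  = 4*419 − 25*67
So 67⁻¹ ≡ −25 ≡ 394 (mod 419).

394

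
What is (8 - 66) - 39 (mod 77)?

57

8 - 66 = -58 ≡ 19 (mod 77)
19 - 39 = -20 ≡ 57 (mod 77)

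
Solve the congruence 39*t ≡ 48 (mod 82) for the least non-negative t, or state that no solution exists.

gcd(39, 82) = 1, so a unique solution mod 82 exists.
39⁻¹ ≡ 61 (mod 82).
t ≡ 61*48 ≡ 58 (mod 82).

58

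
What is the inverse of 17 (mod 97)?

By the extended Euclidean algorithm:
97 = 5*17 + 12
17 = 1*12 + 5
12 = 2*5 + 2
5 = 2*2 + 1
2 = 2*1 + 0
gcd(17, 97) = 1, so the inverse exists.
Bézout: 1 = −7*97 + 40*17.
So 17⁻¹ ≡ 40 (mod 97).

40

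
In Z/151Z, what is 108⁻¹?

7

151 = 1×108 + 43
108 = 2×43 + 22
43 = 1×22 + 21
22 = 1×21 + 1
21 = 21×1 + 0
gcd(108, 151) = 1, so the inverse exists.
Bézout: 1 = −5×151 + 7×108.
So 108⁻¹ ≡ 7 (mod 151).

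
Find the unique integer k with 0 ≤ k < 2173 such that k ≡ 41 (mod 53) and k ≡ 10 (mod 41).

1896

53⁻¹ mod 41: 53·24 ≡ 1 (mod 41), so 53⁻¹ ≡ 24.
k = 41 + 53·((10 − 41)·24 mod 41) = 41 + 53·35 = 1896.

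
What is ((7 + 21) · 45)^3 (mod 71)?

7 + 21 = 28
28 · 45 = 1260 ≡ 53 (mod 71)
(53)^3 ≡ 61 (mod 71)

61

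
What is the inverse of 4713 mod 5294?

3991

5294 = 1·4713 + 581
4713 = 8·581 + 65
581 = 8·65 + 61
65 = 1·61 + 4
61 = 15·4 + 1
4 = 4·1 + 0
gcd(4713, 5294) = 1, so the inverse exists.
Bézout: 1 = 1160·5294 − 1303·4713.
So 4713⁻¹ ≡ −1303 ≡ 3991 (mod 5294).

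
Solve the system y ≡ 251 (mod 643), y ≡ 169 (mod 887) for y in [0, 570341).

323037

643⁻¹ mod 887: 643·578 ≡ 1 (mod 887), so 643⁻¹ ≡ 578.
y = 251 + 643·((169 − 251)·578 mod 887) = 251 + 643·502 = 323037.
Check: 323037 mod 643 = 251, 323037 mod 887 = 169. ✓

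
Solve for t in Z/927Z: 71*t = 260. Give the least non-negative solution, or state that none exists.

82

gcd(71, 927) = 1, so a unique solution mod 927 exists.
71⁻¹ ≡ 692 (mod 927).
t ≡ 692*260 ≡ 82 (mod 927).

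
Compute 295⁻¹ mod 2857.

By the extended Euclidean algorithm:
2857 = 9×295 + 202
295 = 1×202 + 93
202 = 2×93 + 16
93 = 5×16 + 13
16 = 1×13 + 3
13 = 4×3 + 1
3 = 3×1 + 0
gcd(295, 2857) = 1, so the inverse exists.
Back-substitute for 1:
1 = 1×13 − 4×3
  = −4×16 + 5×13
  = 5×93 − 29×16
  = −29×202 + 63×93
  = 63×295 − 92×202
  = −92×2857 + 891×295
So 295⁻¹ ≡ 891 (mod 2857).

891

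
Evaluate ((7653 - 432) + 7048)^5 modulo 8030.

1319

7653 - 432 = 7221
7221 + 7048 = 14269 ≡ 6239 (mod 8030)
(6239)^5 ≡ 1319 (mod 8030)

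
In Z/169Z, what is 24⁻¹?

By the extended Euclidean algorithm:
169 = 7×24 + 1
24 = 24×1 + 0
gcd(24, 169) = 1, so the inverse exists.
Bézout: 1 = 1×169 − 7×24.
So 24⁻¹ ≡ −7 ≡ 162 (mod 169).

162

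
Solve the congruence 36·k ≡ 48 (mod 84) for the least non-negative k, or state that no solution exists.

gcd(36, 84) = 12, and 12 | 48, so solutions exist.
Divide through by 12: 3·k mod 7 = 4.
3⁻¹ ≡ 5 (mod 7).
k ≡ 5·4 ≡ 6 (mod 7).
The smallest non-negative solution is k = 6.

6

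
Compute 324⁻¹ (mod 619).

491

Run the extended Euclidean algorithm:
619 = 1*324 + 295
324 = 1*295 + 29
295 = 10*29 + 5
29 = 5*5 + 4
5 = 1*4 + 1
4 = 4*1 + 0
gcd(324, 619) = 1, so the inverse exists.
Back-substitute for 1:
1 = 1*5 − 1*4
  = −1*29 + 6*5
  = 6*295 − 61*29
  = −61*324 + 67*295
  = 67*619 − 128*324
So 324⁻¹ ≡ −128 ≡ 491 (mod 619).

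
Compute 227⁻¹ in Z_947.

By the extended Euclidean algorithm:
947 = 4*227 + 39
227 = 5*39 + 32
39 = 1*32 + 7
32 = 4*7 + 4
7 = 1*4 + 3
4 = 1*3 + 1
3 = 3*1 + 0
gcd(227, 947) = 1, so the inverse exists.
Bézout: 1 = −64*947 + 267*227.
So 227⁻¹ ≡ 267 (mod 947).

267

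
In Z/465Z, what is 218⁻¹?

32

465 = 2·218 + 29
218 = 7·29 + 15
29 = 1·15 + 14
15 = 1·14 + 1
14 = 14·1 + 0
gcd(218, 465) = 1, so the inverse exists.
Back-substitute for 1:
1 = 1·15 − 1·14
  = −1·29 + 2·15
  = 2·218 − 15·29
  = −15·465 + 32·218
So 218⁻¹ ≡ 32 (mod 465).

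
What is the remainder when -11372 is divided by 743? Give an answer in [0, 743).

516

-11372 = -16*743 + 516, so -11372 ≡ 516 (mod 743).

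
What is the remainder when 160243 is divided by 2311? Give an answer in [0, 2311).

784

160243 = 69*2311 + 784, so 160243 ≡ 784 (mod 2311).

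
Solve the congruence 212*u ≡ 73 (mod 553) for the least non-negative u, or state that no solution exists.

gcd(212, 553) = 1, so a unique solution mod 553 exists.
212⁻¹ ≡ 60 (mod 553).
u ≡ 60*73 ≡ 509 (mod 553).

509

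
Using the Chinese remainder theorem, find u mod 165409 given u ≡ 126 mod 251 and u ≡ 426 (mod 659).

251⁻¹ mod 659: 251·638 ≡ 1 (mod 659), so 251⁻¹ ≡ 638.
u = 126 + 251·((426 − 126)·638 mod 659) = 126 + 251·290 = 72916.

72916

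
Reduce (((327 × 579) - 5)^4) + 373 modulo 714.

17

327 × 579 = 189333 ≡ 123 (mod 714)
123 - 5 = 118
(118)^4 ≡ 358 (mod 714)
358 + 373 = 731 ≡ 17 (mod 714)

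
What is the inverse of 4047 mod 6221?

186

6221 = 1*4047 + 2174
4047 = 1*2174 + 1873
2174 = 1*1873 + 301
1873 = 6*301 + 67
301 = 4*67 + 33
67 = 2*33 + 1
33 = 33*1 + 0
gcd(4047, 6221) = 1, so the inverse exists.
Back-substitute for 1:
1 = 1*67 − 2*33
  = −2*301 + 9*67
  = 9*1873 − 56*301
  = −56*2174 + 65*1873
  = 65*4047 − 121*2174
  = −121*6221 + 186*4047
So 4047⁻¹ ≡ 186 (mod 6221).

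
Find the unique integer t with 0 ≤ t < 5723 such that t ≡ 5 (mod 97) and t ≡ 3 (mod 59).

97⁻¹ mod 59: 97·14 ≡ 1 (mod 59), so 97⁻¹ ≡ 14.
t = 5 + 97·((3 − 5)·14 mod 59) = 5 + 97·31 = 3012.

3012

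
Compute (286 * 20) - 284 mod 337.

44

286 * 20 = 5720 ≡ 328 (mod 337)
328 - 284 = 44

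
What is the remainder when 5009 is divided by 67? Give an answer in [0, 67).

51

5009 = 74×67 + 51, so 5009 ≡ 51 (mod 67).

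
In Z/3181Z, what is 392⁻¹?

2686

Apply the Euclidean algorithm and back-substitute:
3181 = 8·392 + 45
392 = 8·45 + 32
45 = 1·32 + 13
32 = 2·13 + 6
13 = 2·6 + 1
6 = 6·1 + 0
gcd(392, 3181) = 1, so the inverse exists.
Back-substitute for 1:
1 = 1·13 − 2·6
  = −2·32 + 5·13
  = 5·45 − 7·32
  = −7·392 + 61·45
  = 61·3181 − 495·392
So 392⁻¹ ≡ −495 ≡ 2686 (mod 3181).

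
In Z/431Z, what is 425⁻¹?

Run the extended Euclidean algorithm:
431 = 1×425 + 6
425 = 70×6 + 5
6 = 1×5 + 1
5 = 5×1 + 0
gcd(425, 431) = 1, so the inverse exists.
Back-substitute for 1:
1 = 1×6 − 1×5
  = −1×425 + 71×6
  = 71×431 − 72×425
So 425⁻¹ ≡ −72 ≡ 359 (mod 431).

359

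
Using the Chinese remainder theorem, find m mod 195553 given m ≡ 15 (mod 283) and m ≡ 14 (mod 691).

283⁻¹ mod 691: 283·398 ≡ 1 (mod 691), so 283⁻¹ ≡ 398.
m = 15 + 283·((14 − 15)·398 mod 691) = 15 + 283·293 = 82934.

82934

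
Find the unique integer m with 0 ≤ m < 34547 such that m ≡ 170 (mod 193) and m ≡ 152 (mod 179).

19663

193⁻¹ mod 179: 193×64 ≡ 1 (mod 179), so 193⁻¹ ≡ 64.
m = 170 + 193×((152 − 170)×64 mod 179) = 170 + 193×101 = 19663.
Check: 19663 mod 193 = 170, 19663 mod 179 = 152. ✓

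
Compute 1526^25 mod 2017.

Using repeated squaring:
1526^1 ≡ 1526 (mod 2017)
1526^2 ≡ 1526^2 = 2328676 ≡ 1058 (mod 2017)
1526^4 ≡ 1058^2 = 1119364 ≡ 1946 (mod 2017)
1526^8 ≡ 1946^2 = 3786916 ≡ 1007 (mod 2017)
1526^16 ≡ 1007^2 = 1014049 ≡ 1515 (mod 2017)
1526^25 = 1526^16 · 1526^8 · 1526^1 ≡ 1515 · 1007 · 1526 (mod 2017).
Accumulate the product:
1515 · 1007 = 1525605 ≡ 753
753 · 1526 = 1149078 ≡ 1405

1405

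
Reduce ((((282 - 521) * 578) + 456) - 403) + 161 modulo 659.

282 - 521 = -239 ≡ 420 (mod 659)
420 * 578 = 242760 ≡ 248 (mod 659)
248 + 456 = 704 ≡ 45 (mod 659)
45 - 403 = -358 ≡ 301 (mod 659)
301 + 161 = 462

462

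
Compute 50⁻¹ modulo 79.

49

Run the extended Euclidean algorithm:
79 = 1·50 + 29
50 = 1·29 + 21
29 = 1·21 + 8
21 = 2·8 + 5
8 = 1·5 + 3
5 = 1·3 + 2
3 = 1·2 + 1
2 = 2·1 + 0
gcd(50, 79) = 1, so the inverse exists.
Bézout: 1 = 19·79 − 30·50.
So 50⁻¹ ≡ −30 ≡ 49 (mod 79).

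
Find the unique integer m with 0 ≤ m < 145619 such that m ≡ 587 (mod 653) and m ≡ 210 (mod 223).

653⁻¹ mod 223: 653·209 ≡ 1 (mod 223), so 653⁻¹ ≡ 209.
m = 587 + 653·((210 − 587)·209 mod 223) = 587 + 653·149 = 97884.

97884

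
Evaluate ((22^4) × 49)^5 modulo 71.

48

(22)^4 ≡ 27 (mod 71)
27 × 49 = 1323 ≡ 45 (mod 71)
(45)^5 ≡ 48 (mod 71)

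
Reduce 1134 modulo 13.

3

1134 = 87·13 + 3, so 1134 ≡ 3 (mod 13).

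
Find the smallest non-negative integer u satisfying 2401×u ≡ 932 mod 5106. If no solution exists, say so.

1136

gcd(2401, 5106) = 1, so a unique solution mod 5106 exists.
2401⁻¹ ≡ 823 (mod 5106).
u ≡ 823×932 ≡ 1136 (mod 5106).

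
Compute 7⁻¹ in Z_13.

2

13 = 1·7 + 6
7 = 1·6 + 1
6 = 6·1 + 0
gcd(7, 13) = 1, so the inverse exists.
Bézout: 1 = −1·13 + 2·7.
So 7⁻¹ ≡ 2 (mod 13).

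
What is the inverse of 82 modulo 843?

586

843 = 10×82 + 23
82 = 3×23 + 13
23 = 1×13 + 10
13 = 1×10 + 3
10 = 3×3 + 1
3 = 3×1 + 0
gcd(82, 843) = 1, so the inverse exists.
Bézout: 1 = 25×843 − 257×82.
So 82⁻¹ ≡ −257 ≡ 586 (mod 843).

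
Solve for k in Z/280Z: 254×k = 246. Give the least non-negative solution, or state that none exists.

gcd(254, 280) = 2, and 2 | 246, so solutions exist.
Divide through by 2: 127×k mod 140 = 123.
127⁻¹ ≡ 43 (mod 140).
k ≡ 43×123 ≡ 109 (mod 140).
The smallest non-negative solution is k = 109.

109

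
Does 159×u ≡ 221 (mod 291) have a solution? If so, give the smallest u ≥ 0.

gcd(159, 291) = 3, and 3 does not divide 221.
So the congruence has no solution.

no solution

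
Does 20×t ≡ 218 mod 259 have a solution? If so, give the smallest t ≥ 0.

244

gcd(20, 259) = 1, so a unique solution mod 259 exists.
20⁻¹ ≡ 13 (mod 259).
t ≡ 13×218 ≡ 244 (mod 259).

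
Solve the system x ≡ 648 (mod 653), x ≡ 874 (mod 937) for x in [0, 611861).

653⁻¹ mod 937: 653×452 ≡ 1 (mod 937), so 653⁻¹ ≡ 452.
x = 648 + 653×((874 − 648)×452 mod 937) = 648 + 653×19 = 13055.

13055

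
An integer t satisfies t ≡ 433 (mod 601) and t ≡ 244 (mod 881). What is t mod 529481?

601⁻¹ mod 881: 601×129 ≡ 1 (mod 881), so 601⁻¹ ≡ 129.
t = 433 + 601×((244 − 433)×129 mod 881) = 433 + 601×287 = 172920.
Check: 172920 mod 601 = 433, 172920 mod 881 = 244. ✓

172920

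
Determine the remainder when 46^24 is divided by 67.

59

24 in binary is 11000, i.e. 24 = 16 + 8.
46^1 ≡ 46 (mod 67)
46^2 ≡ 46^2 = 2116 ≡ 39 (mod 67)
46^4 ≡ 39^2 = 1521 ≡ 47 (mod 67)
46^8 ≡ 47^2 = 2209 ≡ 65 (mod 67)
46^16 ≡ 65^2 = 4225 ≡ 4 (mod 67)
46^24 = 46^16 × 46^8 ≡ 4 × 65 (mod 67).
4 × 65 = 260 ≡ 59 (mod 67).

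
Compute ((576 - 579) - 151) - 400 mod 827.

576 - 579 = -3 ≡ 824 (mod 827)
824 - 151 = 673
673 - 400 = 273

273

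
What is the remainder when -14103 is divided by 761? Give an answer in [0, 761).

356

-14103 = -19·761 + 356, so -14103 ≡ 356 (mod 761).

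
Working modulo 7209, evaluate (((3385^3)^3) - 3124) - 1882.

6578

(3385)^3 ≡ 6346 (mod 7209)
(6346)^3 ≡ 4375 (mod 7209)
4375 - 3124 = 1251
1251 - 1882 = -631 ≡ 6578 (mod 7209)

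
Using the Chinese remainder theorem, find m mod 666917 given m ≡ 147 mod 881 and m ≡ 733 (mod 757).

881⁻¹ mod 757: 881×116 ≡ 1 (mod 757), so 881⁻¹ ≡ 116.
m = 147 + 881×((733 − 147)×116 mod 757) = 147 + 881×603 = 531390.
Check: 531390 mod 881 = 147, 531390 mod 757 = 733. ✓

531390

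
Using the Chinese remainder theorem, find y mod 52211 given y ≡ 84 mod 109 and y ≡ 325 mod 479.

109⁻¹ mod 479: 109×167 ≡ 1 (mod 479), so 109⁻¹ ≡ 167.
y = 84 + 109×((325 − 84)×167 mod 479) = 84 + 109×11 = 1283.

1283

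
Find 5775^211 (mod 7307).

4458

Using repeated squaring:
211 in binary is 11010011, i.e. 211 = 128 + 64 + 16 + 2 + 1.
5775^1 ≡ 5775 (mod 7307)
5775^2 ≡ 5775^2 = 33350625 ≡ 1477 (mod 7307)
5775^4 ≡ 1477^2 = 2181529 ≡ 4043 (mod 7307)
5775^8 ≡ 4043^2 = 16345849 ≡ 90 (mod 7307)
5775^16 ≡ 90^2 = 8100 ≡ 793 (mod 7307)
5775^32 ≡ 793^2 = 628849 ≡ 447 (mod 7307)
5775^64 ≡ 447^2 = 199809 ≡ 2520 (mod 7307)
5775^128 ≡ 2520^2 = 6350400 ≡ 617 (mod 7307)
5775^211 = 5775^128 × 5775^64 × 5775^16 × 5775^2 × 5775^1 ≡ 617 × 2520 × 793 × 1477 × 5775 (mod 7307).
Accumulate the product:
617 × 2520 = 1554840 ≡ 5756
5756 × 793 = 4564508 ≡ 4940
4940 × 1477 = 7296380 ≡ 3994
3994 × 5775 = 23065350 ≡ 4458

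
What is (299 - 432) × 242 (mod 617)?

299 - 432 = -133 ≡ 484 (mod 617)
484 × 242 = 117128 ≡ 515 (mod 617)

515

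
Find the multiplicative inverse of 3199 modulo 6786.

6786 = 2×3199 + 388
3199 = 8×388 + 95
388 = 4×95 + 8
95 = 11×8 + 7
8 = 1×7 + 1
7 = 7×1 + 0
gcd(3199, 6786) = 1, so the inverse exists.
Back-substitute for 1:
1 = 1×8 − 1×7
  = −1×95 + 12×8
  = 12×388 − 49×95
  = −49×3199 + 404×388
  = 404×6786 − 857×3199
So 3199⁻¹ ≡ −857 ≡ 5929 (mod 6786).

5929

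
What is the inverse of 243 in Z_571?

47

By the extended Euclidean algorithm:
571 = 2×243 + 85
243 = 2×85 + 73
85 = 1×73 + 12
73 = 6×12 + 1
12 = 12×1 + 0
gcd(243, 571) = 1, so the inverse exists.
Back-substitute for 1:
1 = 1×73 − 6×12
  = −6×85 + 7×73
  = 7×243 − 20×85
  = −20×571 + 47×243
So 243⁻¹ ≡ 47 (mod 571).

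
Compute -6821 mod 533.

-6821 = -13*533 + 108, so -6821 ≡ 108 (mod 533).

108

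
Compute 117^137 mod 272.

By square-and-multiply:
137 in binary is 10001001, i.e. 137 = 128 + 8 + 1.
117^1 ≡ 117 (mod 272)
117^2 ≡ 117^2 = 13689 ≡ 89 (mod 272)
117^4 ≡ 89^2 = 7921 ≡ 33 (mod 272)
117^8 ≡ 33^2 = 1089 ≡ 1 (mod 272)
117^16 ≡ 1^2 = 1 (mod 272)
117^32 ≡ 1^2 = 1 (mod 272)
117^64 ≡ 1^2 = 1 (mod 272)
117^128 ≡ 1^2 = 1 (mod 272)
117^137 = 117^128 × 117^8 × 117^1 ≡ 1 × 1 × 117 (mod 272).
Accumulate the product:
1 × 1 = 1
1 × 117 = 117

117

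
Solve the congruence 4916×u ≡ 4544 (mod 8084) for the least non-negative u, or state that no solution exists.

1203

gcd(4916, 8084) = 4, and 4 | 4544, so solutions exist.
Divide through by 4: 1229×u ≡ 1136 mod 2021.
1229⁻¹ ≡ 74 (mod 2021).
u ≡ 74×1136 ≡ 1203 (mod 2021).
The smallest non-negative solution is u = 1203.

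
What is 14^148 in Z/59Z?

148 in binary is 10010100, i.e. 148 = 128 + 16 + 4.
14^1 ≡ 14 (mod 59)
14^2 ≡ 14^2 = 196 ≡ 19 (mod 59)
14^4 ≡ 19^2 = 361 ≡ 7 (mod 59)
14^8 ≡ 7^2 = 49 (mod 59)
14^16 ≡ 49^2 = 2401 ≡ 41 (mod 59)
14^32 ≡ 41^2 = 1681 ≡ 29 (mod 59)
14^64 ≡ 29^2 = 841 ≡ 15 (mod 59)
14^128 ≡ 15^2 = 225 ≡ 48 (mod 59)
14^148 = 14^128 · 14^16 · 14^4 ≡ 48 · 41 · 7 (mod 59).
Accumulate the product:
48 · 41 = 1968 ≡ 21
21 · 7 = 147 ≡ 29

29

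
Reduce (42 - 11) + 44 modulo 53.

22

42 - 11 = 31
31 + 44 = 75 ≡ 22 (mod 53)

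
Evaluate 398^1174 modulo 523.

Using repeated squaring:
398^1 ≡ 398 (mod 523)
398^2 ≡ 398^2 = 158404 ≡ 458 (mod 523)
398^4 ≡ 458^2 = 209764 ≡ 41 (mod 523)
398^8 ≡ 41^2 = 1681 ≡ 112 (mod 523)
398^16 ≡ 112^2 = 12544 ≡ 515 (mod 523)
398^32 ≡ 515^2 = 265225 ≡ 64 (mod 523)
398^64 ≡ 64^2 = 4096 ≡ 435 (mod 523)
398^128 ≡ 435^2 = 189225 ≡ 422 (mod 523)
398^256 ≡ 422^2 = 178084 ≡ 264 (mod 523)
398^512 ≡ 264^2 = 69696 ≡ 137 (mod 523)
398^1024 ≡ 137^2 = 18769 ≡ 464 (mod 523)
398^1174 = 398^1024 · 398^128 · 398^16 · 398^4 · 398^2 ≡ 464 · 422 · 515 · 41 · 458 (mod 523).
Accumulate the product:
464 · 422 = 195808 ≡ 206
206 · 515 = 106090 ≡ 444
444 · 41 = 18204 ≡ 422
422 · 458 = 193276 ≡ 289

289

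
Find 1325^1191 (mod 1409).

Using repeated squaring:
1191 in binary is 10010100111, i.e. 1191 = 1024 + 128 + 32 + 4 + 2 + 1.
1325^1 ≡ 1325 (mod 1409)
1325^2 ≡ 1325^2 = 1755625 ≡ 11 (mod 1409)
1325^4 ≡ 11^2 = 121 (mod 1409)
1325^8 ≡ 121^2 = 14641 ≡ 551 (mod 1409)
1325^16 ≡ 551^2 = 303601 ≡ 666 (mod 1409)
1325^32 ≡ 666^2 = 443556 ≡ 1130 (mod 1409)
1325^64 ≡ 1130^2 = 1276900 ≡ 346 (mod 1409)
1325^128 ≡ 346^2 = 119716 ≡ 1360 (mod 1409)
1325^256 ≡ 1360^2 = 1849600 ≡ 992 (mod 1409)
1325^512 ≡ 992^2 = 984064 ≡ 582 (mod 1409)
1325^1024 ≡ 582^2 = 338724 ≡ 564 (mod 1409)
1325^1191 = 1325^1024 × 1325^128 × 1325^32 × 1325^4 × 1325^2 × 1325^1 ≡ 564 × 1360 × 1130 × 121 × 11 × 1325 (mod 1409).
Accumulate the product:
564 × 1360 = 767040 ≡ 544
544 × 1130 = 614720 ≡ 396
396 × 121 = 47916 ≡ 10
10 × 11 = 110
110 × 1325 = 145750 ≡ 623

623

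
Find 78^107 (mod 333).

324

107 in binary is 1101011, i.e. 107 = 64 + 32 + 8 + 2 + 1.
78^1 ≡ 78 (mod 333)
78^2 ≡ 78^2 = 6084 ≡ 90 (mod 333)
78^4 ≡ 90^2 = 8100 ≡ 108 (mod 333)
78^8 ≡ 108^2 = 11664 ≡ 9 (mod 333)
78^16 ≡ 9^2 = 81 (mod 333)
78^32 ≡ 81^2 = 6561 ≡ 234 (mod 333)
78^64 ≡ 234^2 = 54756 ≡ 144 (mod 333)
78^107 = 78^64 · 78^32 · 78^8 · 78^2 · 78^1 ≡ 144 · 234 · 9 · 90 · 78 (mod 333).
Accumulate the product:
144 · 234 = 33696 ≡ 63
63 · 9 = 567 ≡ 234
234 · 90 = 21060 ≡ 81
81 · 78 = 6318 ≡ 324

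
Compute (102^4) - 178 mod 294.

176

(102)^4 ≡ 60 (mod 294)
60 - 178 = -118 ≡ 176 (mod 294)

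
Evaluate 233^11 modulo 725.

117

11 in binary is 1011, i.e. 11 = 8 + 2 + 1.
233^1 ≡ 233 (mod 725)
233^2 ≡ 233^2 = 54289 ≡ 639 (mod 725)
233^4 ≡ 639^2 = 408321 ≡ 146 (mod 725)
233^8 ≡ 146^2 = 21316 ≡ 291 (mod 725)
233^11 = 233^8 × 233^2 × 233^1 ≡ 291 × 639 × 233 (mod 725).
Accumulate the product:
291 × 639 = 185949 ≡ 349
349 × 233 = 81317 ≡ 117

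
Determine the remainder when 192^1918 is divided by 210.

Using repeated squaring:
192^1 ≡ 192 (mod 210)
192^2 ≡ 192^2 = 36864 ≡ 114 (mod 210)
192^4 ≡ 114^2 = 12996 ≡ 186 (mod 210)
192^8 ≡ 186^2 = 34596 ≡ 156 (mod 210)
192^16 ≡ 156^2 = 24336 ≡ 186 (mod 210)
192^32 ≡ 186^2 = 34596 ≡ 156 (mod 210)
192^64 ≡ 156^2 = 24336 ≡ 186 (mod 210)
192^128 ≡ 186^2 = 34596 ≡ 156 (mod 210)
192^256 ≡ 156^2 = 24336 ≡ 186 (mod 210)
192^512 ≡ 186^2 = 34596 ≡ 156 (mod 210)
192^1024 ≡ 156^2 = 24336 ≡ 186 (mod 210)
192^1918 = 192^1024 * 192^512 * 192^256 * 192^64 * 192^32 * 192^16 * 192^8 * 192^4 * 192^2 ≡ 186 * 156 * 186 * 186 * 156 * 186 * 156 * 186 * 114 (mod 210).
Accumulate the product:
186 * 156 = 29016 ≡ 36
36 * 186 = 6696 ≡ 186
186 * 186 = 34596 ≡ 156
156 * 156 = 24336 ≡ 186
186 * 186 = 34596 ≡ 156
156 * 156 = 24336 ≡ 186
186 * 186 = 34596 ≡ 156
156 * 114 = 17784 ≡ 144

144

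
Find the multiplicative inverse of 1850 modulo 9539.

Apply the Euclidean algorithm and back-substitute:
9539 = 5·1850 + 289
1850 = 6·289 + 116
289 = 2·116 + 57
116 = 2·57 + 2
57 = 28·2 + 1
2 = 2·1 + 0
gcd(1850, 9539) = 1, so the inverse exists.
Back-substitute for 1:
1 = 1·57 − 28·2
  = −28·116 + 57·57
  = 57·289 − 142·116
  = −142·1850 + 909·289
  = 909·9539 − 4687·1850
So 1850⁻¹ ≡ −4687 ≡ 4852 (mod 9539).

4852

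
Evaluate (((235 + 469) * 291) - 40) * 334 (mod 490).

356

235 + 469 = 704 ≡ 214 (mod 490)
214 * 291 = 62274 ≡ 44 (mod 490)
44 - 40 = 4
4 * 334 = 1336 ≡ 356 (mod 490)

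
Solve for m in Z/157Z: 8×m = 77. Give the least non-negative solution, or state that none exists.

gcd(8, 157) = 1, so a unique solution mod 157 exists.
8⁻¹ ≡ 59 (mod 157).
m ≡ 59×77 ≡ 147 (mod 157).

147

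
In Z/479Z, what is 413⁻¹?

Apply the Euclidean algorithm and back-substitute:
479 = 1·413 + 66
413 = 6·66 + 17
66 = 3·17 + 15
17 = 1·15 + 2
15 = 7·2 + 1
2 = 2·1 + 0
gcd(413, 479) = 1, so the inverse exists.
Back-substitute for 1:
1 = 1·15 − 7·2
  = −7·17 + 8·15
  = 8·66 − 31·17
  = −31·413 + 194·66
  = 194·479 − 225·413
So 413⁻¹ ≡ −225 ≡ 254 (mod 479).

254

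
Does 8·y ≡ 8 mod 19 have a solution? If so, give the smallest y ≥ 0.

1

gcd(8, 19) = 1, so a unique solution mod 19 exists.
8⁻¹ ≡ 12 (mod 19).
y ≡ 12·8 ≡ 1 (mod 19).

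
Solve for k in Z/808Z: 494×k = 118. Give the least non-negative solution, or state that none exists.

329

gcd(494, 808) = 2, and 2 | 118, so solutions exist.
Divide through by 2: 247×k ≡ 59 (mod 404).
247⁻¹ ≡ 211 (mod 404).
k ≡ 211×59 ≡ 329 (mod 404).
The smallest non-negative solution is k = 329.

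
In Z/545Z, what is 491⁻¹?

545 = 1*491 + 54
491 = 9*54 + 5
54 = 10*5 + 4
5 = 1*4 + 1
4 = 4*1 + 0
gcd(491, 545) = 1, so the inverse exists.
Back-substitute for 1:
1 = 1*5 − 1*4
  = −1*54 + 11*5
  = 11*491 − 100*54
  = −100*545 + 111*491
So 491⁻¹ ≡ 111 (mod 545).

111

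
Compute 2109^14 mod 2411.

Using repeated squaring:
14 in binary is 1110, i.e. 14 = 8 + 4 + 2.
2109^1 ≡ 2109 (mod 2411)
2109^2 ≡ 2109^2 = 4447881 ≡ 1997 (mod 2411)
2109^4 ≡ 1997^2 = 3988009 ≡ 215 (mod 2411)
2109^8 ≡ 215^2 = 46225 ≡ 416 (mod 2411)
2109^14 = 2109^8 * 2109^4 * 2109^2 ≡ 416 * 215 * 1997 (mod 2411).
Accumulate the product:
416 * 215 = 89440 ≡ 233
233 * 1997 = 465301 ≡ 2389

2389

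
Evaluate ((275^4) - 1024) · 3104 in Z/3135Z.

(275)^4 ≡ 880 (mod 3135)
880 - 1024 = -144 ≡ 2991 (mod 3135)
2991 · 3104 = 9284064 ≡ 1329 (mod 3135)

1329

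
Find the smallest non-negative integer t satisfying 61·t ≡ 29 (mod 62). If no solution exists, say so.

gcd(61, 62) = 1, so a unique solution mod 62 exists.
61⁻¹ ≡ 61 (mod 62).
t ≡ 61·29 ≡ 33 (mod 62).

33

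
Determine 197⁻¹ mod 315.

8

By the extended Euclidean algorithm:
315 = 1×197 + 118
197 = 1×118 + 79
118 = 1×79 + 39
79 = 2×39 + 1
39 = 39×1 + 0
gcd(197, 315) = 1, so the inverse exists.
Back-substitute for 1:
1 = 1×79 − 2×39
  = −2×118 + 3×79
  = 3×197 − 5×118
  = −5×315 + 8×197
So 197⁻¹ ≡ 8 (mod 315).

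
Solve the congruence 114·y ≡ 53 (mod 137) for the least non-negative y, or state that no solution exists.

gcd(114, 137) = 1, so a unique solution mod 137 exists.
114⁻¹ ≡ 131 (mod 137).
y ≡ 131·53 ≡ 93 (mod 137).

93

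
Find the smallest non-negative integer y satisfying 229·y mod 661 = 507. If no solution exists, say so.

gcd(229, 661) = 1, so a unique solution mod 661 exists.
229⁻¹ ≡ 534 (mod 661).
y ≡ 534·507 ≡ 389 (mod 661).

389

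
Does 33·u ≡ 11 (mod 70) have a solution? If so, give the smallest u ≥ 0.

gcd(33, 70) = 1, so a unique solution mod 70 exists.
33⁻¹ ≡ 17 (mod 70).
u ≡ 17·11 ≡ 47 (mod 70).

47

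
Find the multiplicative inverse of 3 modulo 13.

Apply the Euclidean algorithm and back-substitute:
13 = 4×3 + 1
3 = 3×1 + 0
gcd(3, 13) = 1, so the inverse exists.
Bézout: 1 = 1×13 − 4×3.
So 3⁻¹ ≡ −4 ≡ 9 (mod 13).

9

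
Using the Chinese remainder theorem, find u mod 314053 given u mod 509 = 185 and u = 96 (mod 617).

241960

509⁻¹ mod 617: 509*577 ≡ 1 (mod 617), so 509⁻¹ ≡ 577.
u = 185 + 509*((96 − 185)*577 mod 617) = 185 + 509*475 = 241960.
Check: 241960 mod 509 = 185, 241960 mod 617 = 96. ✓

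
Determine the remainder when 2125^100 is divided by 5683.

3345

2125^1 ≡ 2125 (mod 5683)
2125^2 ≡ 2125^2 = 4515625 ≡ 3323 (mod 5683)
2125^4 ≡ 3323^2 = 11042329 ≡ 260 (mod 5683)
2125^8 ≡ 260^2 = 67600 ≡ 5087 (mod 5683)
2125^16 ≡ 5087^2 = 25877569 ≡ 2870 (mod 5683)
2125^32 ≡ 2870^2 = 8236900 ≡ 2233 (mod 5683)
2125^64 ≡ 2233^2 = 4986289 ≡ 2298 (mod 5683)
2125^100 = 2125^64 × 2125^32 × 2125^4 ≡ 2298 × 2233 × 260 (mod 5683).
Accumulate the product:
2298 × 2233 = 5131434 ≡ 5368
5368 × 260 = 1395680 ≡ 3345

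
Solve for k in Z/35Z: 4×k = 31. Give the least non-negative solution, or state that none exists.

34

gcd(4, 35) = 1, so a unique solution mod 35 exists.
4⁻¹ ≡ 9 (mod 35).
k ≡ 9×31 ≡ 34 (mod 35).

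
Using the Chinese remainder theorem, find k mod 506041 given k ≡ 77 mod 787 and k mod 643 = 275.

443945

787⁻¹ mod 643: 787*451 ≡ 1 (mod 643), so 787⁻¹ ≡ 451.
k = 77 + 787*((275 − 77)*451 mod 643) = 77 + 787*564 = 443945.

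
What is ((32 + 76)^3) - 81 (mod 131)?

32 + 76 = 108
(108)^3 ≡ 16 (mod 131)
16 - 81 = -65 ≡ 66 (mod 131)

66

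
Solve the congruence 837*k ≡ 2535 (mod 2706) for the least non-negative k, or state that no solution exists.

gcd(837, 2706) = 3, and 3 | 2535, so solutions exist.
Divide through by 3: 279*k ≡ 845 mod 902.
279⁻¹ ≡ 333 (mod 902).
k ≡ 333*845 ≡ 863 (mod 902).
The smallest non-negative solution is k = 863.

863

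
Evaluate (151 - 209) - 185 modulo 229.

215

151 - 209 = -58 ≡ 171 (mod 229)
171 - 185 = -14 ≡ 215 (mod 229)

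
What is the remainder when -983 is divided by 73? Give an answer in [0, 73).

39

-983 = -14×73 + 39, so -983 ≡ 39 (mod 73).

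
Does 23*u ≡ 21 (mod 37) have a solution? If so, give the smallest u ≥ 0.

gcd(23, 37) = 1, so a unique solution mod 37 exists.
23⁻¹ ≡ 29 (mod 37).
u ≡ 29*21 ≡ 17 (mod 37).

17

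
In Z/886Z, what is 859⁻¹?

By the extended Euclidean algorithm:
886 = 1·859 + 27
859 = 31·27 + 22
27 = 1·22 + 5
22 = 4·5 + 2
5 = 2·2 + 1
2 = 2·1 + 0
gcd(859, 886) = 1, so the inverse exists.
Back-substitute for 1:
1 = 1·5 − 2·2
  = −2·22 + 9·5
  = 9·27 − 11·22
  = −11·859 + 350·27
  = 350·886 − 361·859
So 859⁻¹ ≡ −361 ≡ 525 (mod 886).

525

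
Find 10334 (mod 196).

10334 = 52*196 + 142, so 10334 ≡ 142 (mod 196).

142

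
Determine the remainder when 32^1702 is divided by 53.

9

1702 in binary is 11010100110, i.e. 1702 = 1024 + 512 + 128 + 32 + 4 + 2.
32^1 ≡ 32 (mod 53)
32^2 ≡ 32^2 = 1024 ≡ 17 (mod 53)
32^4 ≡ 17^2 = 289 ≡ 24 (mod 53)
32^8 ≡ 24^2 = 576 ≡ 46 (mod 53)
32^16 ≡ 46^2 = 2116 ≡ 49 (mod 53)
32^32 ≡ 49^2 = 2401 ≡ 16 (mod 53)
32^64 ≡ 16^2 = 256 ≡ 44 (mod 53)
32^128 ≡ 44^2 = 1936 ≡ 28 (mod 53)
32^256 ≡ 28^2 = 784 ≡ 42 (mod 53)
32^512 ≡ 42^2 = 1764 ≡ 15 (mod 53)
32^1024 ≡ 15^2 = 225 ≡ 13 (mod 53)
32^1702 = 32^1024 × 32^512 × 32^128 × 32^32 × 32^4 × 32^2 ≡ 13 × 15 × 28 × 16 × 24 × 17 (mod 53).
Accumulate the product:
13 × 15 = 195 ≡ 36
36 × 28 = 1008 ≡ 1
1 × 16 = 16
16 × 24 = 384 ≡ 13
13 × 17 = 221 ≡ 9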